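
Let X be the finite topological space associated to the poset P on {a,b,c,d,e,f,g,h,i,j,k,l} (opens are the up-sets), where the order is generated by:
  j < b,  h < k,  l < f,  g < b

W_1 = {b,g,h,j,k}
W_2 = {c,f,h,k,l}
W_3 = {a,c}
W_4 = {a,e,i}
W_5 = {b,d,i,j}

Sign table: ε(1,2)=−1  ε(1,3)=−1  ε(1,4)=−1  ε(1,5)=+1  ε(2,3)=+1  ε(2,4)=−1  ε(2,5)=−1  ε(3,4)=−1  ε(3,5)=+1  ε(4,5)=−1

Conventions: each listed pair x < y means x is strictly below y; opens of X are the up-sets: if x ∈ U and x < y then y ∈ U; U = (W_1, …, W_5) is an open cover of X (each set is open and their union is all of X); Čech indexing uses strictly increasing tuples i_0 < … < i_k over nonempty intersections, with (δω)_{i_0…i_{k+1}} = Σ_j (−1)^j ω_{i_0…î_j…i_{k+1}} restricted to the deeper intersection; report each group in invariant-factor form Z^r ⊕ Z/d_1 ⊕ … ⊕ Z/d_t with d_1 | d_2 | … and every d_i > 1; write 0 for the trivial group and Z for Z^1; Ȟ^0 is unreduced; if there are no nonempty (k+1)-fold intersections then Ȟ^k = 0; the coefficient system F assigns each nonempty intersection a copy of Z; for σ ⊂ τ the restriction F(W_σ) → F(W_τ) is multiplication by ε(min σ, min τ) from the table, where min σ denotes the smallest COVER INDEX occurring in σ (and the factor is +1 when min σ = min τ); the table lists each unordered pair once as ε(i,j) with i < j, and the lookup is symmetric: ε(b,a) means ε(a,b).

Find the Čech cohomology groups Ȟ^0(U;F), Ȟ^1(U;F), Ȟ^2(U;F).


Ȟ^0 = 0, Ȟ^1 = Z/2 and Ȟ^2 = 0

nerve simplices:
  W12={h,k} W15={b,j} W23={c} W34={a} W45={i}
C dims 5,5; δ0: rk 5, SNF 1^4·2
degree 0: 5−5−0 = 0 → Ȟ^0 ≅ 0
degree 1: 5−0−5 = 0 plus torsion [2] → Ȟ^1 ≅ Z/2
degree 2: 0−0−0 = 0 → Ȟ^2 ≅ 0


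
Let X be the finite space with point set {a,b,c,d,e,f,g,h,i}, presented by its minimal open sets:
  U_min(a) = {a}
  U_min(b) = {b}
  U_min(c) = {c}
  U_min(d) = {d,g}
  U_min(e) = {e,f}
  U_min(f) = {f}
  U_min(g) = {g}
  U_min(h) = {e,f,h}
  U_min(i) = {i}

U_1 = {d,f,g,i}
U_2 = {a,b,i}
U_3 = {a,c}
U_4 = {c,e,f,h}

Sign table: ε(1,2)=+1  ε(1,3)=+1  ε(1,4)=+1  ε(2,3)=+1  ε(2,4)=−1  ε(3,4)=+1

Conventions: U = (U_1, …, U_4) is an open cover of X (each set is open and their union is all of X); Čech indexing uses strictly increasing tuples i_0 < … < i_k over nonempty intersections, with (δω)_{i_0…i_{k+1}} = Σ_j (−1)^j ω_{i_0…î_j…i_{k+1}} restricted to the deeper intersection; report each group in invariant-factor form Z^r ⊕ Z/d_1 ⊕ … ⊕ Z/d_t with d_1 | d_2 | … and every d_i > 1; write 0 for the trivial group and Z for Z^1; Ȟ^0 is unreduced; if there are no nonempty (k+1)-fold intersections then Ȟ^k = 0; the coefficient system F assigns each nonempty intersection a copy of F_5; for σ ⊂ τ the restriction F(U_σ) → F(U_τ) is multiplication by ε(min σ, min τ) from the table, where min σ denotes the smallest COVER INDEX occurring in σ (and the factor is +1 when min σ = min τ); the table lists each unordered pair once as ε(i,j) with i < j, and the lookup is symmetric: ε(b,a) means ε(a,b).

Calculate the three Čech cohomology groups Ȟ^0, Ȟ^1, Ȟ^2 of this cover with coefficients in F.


cover nerve:
  U12={i} U14={f} U23={a} U34={c}
C dims 4,4; δ0: rk_F5 3
Ȟ^0: (4−3)−0=1 ⇒ Z/5
Ȟ^1: (4−0)−3=1 ⇒ Z/5
Ȟ^2: (0−0)−0=0 ⇒ 0

Ȟ^0 ≅ Z/5, Ȟ^1 ≅ Z/5 and Ȟ^2 ≅ 0


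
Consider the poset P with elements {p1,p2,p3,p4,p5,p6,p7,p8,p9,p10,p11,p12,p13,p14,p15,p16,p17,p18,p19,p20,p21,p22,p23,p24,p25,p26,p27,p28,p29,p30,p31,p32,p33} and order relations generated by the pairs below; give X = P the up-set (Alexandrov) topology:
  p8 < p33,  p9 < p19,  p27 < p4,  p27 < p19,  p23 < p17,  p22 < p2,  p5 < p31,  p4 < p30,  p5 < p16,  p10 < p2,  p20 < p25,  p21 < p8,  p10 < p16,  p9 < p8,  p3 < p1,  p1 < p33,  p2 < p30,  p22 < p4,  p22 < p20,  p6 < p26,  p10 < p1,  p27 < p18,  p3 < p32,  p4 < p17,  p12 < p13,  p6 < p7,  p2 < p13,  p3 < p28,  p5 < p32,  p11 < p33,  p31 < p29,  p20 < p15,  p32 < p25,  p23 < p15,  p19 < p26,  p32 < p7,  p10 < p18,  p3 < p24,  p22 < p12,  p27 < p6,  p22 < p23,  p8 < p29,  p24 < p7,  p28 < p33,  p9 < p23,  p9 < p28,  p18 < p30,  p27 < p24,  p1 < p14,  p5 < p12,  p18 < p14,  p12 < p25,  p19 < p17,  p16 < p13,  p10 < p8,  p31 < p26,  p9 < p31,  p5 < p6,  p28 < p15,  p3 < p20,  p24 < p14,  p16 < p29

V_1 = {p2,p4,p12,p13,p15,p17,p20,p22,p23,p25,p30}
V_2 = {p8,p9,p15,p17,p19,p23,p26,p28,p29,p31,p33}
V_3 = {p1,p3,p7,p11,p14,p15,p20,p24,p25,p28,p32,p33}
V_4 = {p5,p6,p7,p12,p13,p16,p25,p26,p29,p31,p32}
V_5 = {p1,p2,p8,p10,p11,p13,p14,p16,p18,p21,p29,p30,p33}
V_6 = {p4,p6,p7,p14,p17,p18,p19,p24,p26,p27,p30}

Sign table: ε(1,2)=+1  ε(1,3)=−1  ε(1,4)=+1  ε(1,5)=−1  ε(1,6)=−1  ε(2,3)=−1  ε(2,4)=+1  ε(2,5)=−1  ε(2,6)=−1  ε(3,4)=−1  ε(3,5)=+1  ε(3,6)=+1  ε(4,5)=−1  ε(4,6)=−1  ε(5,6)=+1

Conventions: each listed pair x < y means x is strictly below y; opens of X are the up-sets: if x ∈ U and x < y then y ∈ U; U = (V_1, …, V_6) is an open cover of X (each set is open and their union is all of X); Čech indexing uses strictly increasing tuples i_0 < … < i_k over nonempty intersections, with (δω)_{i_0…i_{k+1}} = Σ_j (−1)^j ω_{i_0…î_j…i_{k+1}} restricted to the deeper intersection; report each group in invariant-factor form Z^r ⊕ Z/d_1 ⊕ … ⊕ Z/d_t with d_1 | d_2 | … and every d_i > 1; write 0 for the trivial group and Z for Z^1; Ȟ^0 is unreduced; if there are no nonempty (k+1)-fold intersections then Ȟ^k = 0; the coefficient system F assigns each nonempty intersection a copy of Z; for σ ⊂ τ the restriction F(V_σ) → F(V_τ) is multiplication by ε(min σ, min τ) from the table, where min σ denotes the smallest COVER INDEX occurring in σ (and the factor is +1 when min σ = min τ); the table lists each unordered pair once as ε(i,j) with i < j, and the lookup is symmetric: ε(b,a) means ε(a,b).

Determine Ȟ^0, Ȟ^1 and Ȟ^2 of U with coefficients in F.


nonempty intersections:
  V12={p15,p17,p23} V13={p15,p20,p25} V14={p12,p13,p25} V15={p2,p13,p30} V16={p4,p17,p30} V23={p15,p28,p33} V24={p26,p29,p31} V25={p8,p29,p33} V26={p17,p19,p26} V34={p7,p25,p32} V35={p1,p11,p14,p33} V36={p7,p14,p24} V45={p13,p16,p29} V46={p6,p7,p26} V56={p14,p18,p30}
  V123={p15} V126={p17} V134={p25} V145={p13} V156={p30} V235={p33} V245={p29} V246={p26} V346={p7} V356={p14}
C dims 6,15,10; δ0: rk 5, SNF 1^5; δ1: rk 10, SNF 1^9·2
Ȟ^0: (6−5)−0=1 ⇒ Z
Ȟ^1: (15−10)−5=0 ⇒ 0
Ȟ^2: (10−0)−10=0 plus torsion [2] ⇒ Z/2

Ȟ^0 ≅ Z, Ȟ^1 ≅ 0 and Ȟ^2 ≅ Z/2


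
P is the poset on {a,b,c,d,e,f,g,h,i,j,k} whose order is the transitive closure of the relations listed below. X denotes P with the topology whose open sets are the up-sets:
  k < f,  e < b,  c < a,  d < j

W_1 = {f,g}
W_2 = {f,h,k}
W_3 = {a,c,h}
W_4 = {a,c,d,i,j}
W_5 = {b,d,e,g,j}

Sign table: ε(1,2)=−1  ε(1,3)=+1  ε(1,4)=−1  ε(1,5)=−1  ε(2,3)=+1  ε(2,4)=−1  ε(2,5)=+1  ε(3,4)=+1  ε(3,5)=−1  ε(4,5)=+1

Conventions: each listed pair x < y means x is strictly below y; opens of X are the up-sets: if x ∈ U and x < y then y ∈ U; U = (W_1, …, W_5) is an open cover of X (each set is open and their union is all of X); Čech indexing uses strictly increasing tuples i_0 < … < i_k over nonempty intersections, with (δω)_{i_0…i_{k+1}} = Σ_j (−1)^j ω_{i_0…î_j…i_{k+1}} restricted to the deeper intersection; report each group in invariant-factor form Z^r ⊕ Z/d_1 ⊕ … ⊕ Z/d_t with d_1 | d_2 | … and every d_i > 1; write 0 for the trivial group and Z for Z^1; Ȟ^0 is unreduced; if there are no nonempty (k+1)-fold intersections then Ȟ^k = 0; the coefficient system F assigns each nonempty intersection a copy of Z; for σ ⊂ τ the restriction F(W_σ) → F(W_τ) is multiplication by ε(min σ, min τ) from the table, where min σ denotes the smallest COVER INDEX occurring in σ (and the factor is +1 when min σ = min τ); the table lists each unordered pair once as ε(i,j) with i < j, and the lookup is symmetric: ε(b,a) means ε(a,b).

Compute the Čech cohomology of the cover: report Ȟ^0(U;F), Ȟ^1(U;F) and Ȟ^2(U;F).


Ȟ^0 ≅ Z, Ȟ^1 ≅ Z and Ȟ^2 ≅ 0

nonempty intersections:
  W12={f} W15={g} W23={h} W34={a,c} W45={d,j}
C dims 5,5; δ0: rk 4, SNF 1^4
Ȟ^0: (5−4)−0=1 ⇒ Z
Ȟ^1: (5−0)−4=1 ⇒ Z
Ȟ^2: (0−0)−0=0 ⇒ 0


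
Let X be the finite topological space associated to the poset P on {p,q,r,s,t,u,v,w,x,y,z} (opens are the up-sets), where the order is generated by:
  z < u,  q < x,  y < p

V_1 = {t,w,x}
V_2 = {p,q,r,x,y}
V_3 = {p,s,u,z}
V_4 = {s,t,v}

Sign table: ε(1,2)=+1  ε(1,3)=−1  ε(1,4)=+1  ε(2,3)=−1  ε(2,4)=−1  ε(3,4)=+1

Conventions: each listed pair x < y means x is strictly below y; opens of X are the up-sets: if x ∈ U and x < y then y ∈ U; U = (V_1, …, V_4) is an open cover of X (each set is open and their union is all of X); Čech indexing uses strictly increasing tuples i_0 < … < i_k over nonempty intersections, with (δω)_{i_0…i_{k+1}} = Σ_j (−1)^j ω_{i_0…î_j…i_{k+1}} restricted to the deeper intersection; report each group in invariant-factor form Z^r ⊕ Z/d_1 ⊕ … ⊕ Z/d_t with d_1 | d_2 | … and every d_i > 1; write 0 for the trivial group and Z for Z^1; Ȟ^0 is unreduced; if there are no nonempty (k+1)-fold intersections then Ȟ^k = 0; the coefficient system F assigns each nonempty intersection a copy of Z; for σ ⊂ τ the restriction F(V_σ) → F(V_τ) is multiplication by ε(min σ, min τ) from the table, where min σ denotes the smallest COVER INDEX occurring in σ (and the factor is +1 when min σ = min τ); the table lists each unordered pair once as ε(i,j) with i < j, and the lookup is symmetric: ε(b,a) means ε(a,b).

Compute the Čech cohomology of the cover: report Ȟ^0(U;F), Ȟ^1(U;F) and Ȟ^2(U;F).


nerve simplices:
  V12={x} V14={t} V23={p} V34={s}
C dims 4,4; δ0: rk 4, SNF 1^3·2
degree 0: 4−4−0 = 0 → Ȟ^0 ≅ 0
degree 1: 4−0−4 = 0 plus torsion [2] → Ȟ^1 ≅ Z/2
degree 2: 0−0−0 = 0 → Ȟ^2 ≅ 0

Ȟ^0 ≅ 0,  Ȟ^1 ≅ Z/2,  Ȟ^2 ≅ 0


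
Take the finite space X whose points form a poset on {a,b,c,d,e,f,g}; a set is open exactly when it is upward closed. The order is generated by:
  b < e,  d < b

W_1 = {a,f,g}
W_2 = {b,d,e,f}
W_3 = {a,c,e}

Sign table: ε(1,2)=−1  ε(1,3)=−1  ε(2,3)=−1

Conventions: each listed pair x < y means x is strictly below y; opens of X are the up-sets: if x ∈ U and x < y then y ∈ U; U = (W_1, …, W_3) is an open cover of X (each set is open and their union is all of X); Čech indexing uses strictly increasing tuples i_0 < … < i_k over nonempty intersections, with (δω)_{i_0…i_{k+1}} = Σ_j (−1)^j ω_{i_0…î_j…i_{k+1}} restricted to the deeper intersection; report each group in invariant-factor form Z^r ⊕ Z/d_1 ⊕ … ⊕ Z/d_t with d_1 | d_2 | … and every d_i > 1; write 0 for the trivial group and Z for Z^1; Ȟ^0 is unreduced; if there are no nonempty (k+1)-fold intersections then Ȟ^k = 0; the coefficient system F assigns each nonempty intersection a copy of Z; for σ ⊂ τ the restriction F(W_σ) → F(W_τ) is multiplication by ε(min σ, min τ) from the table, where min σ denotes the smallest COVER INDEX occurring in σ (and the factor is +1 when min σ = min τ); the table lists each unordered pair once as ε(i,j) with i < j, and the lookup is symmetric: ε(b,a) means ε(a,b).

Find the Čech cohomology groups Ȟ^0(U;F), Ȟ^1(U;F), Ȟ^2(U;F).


Ȟ^0 = 0, Ȟ^1 = Z/2 and Ȟ^2 = 0

nonempty overlaps:
  W12={f} W13={a} W23={e}
C dims 3,3; δ0: rk 3, SNF 1^2·2
degree 0: 3−3−0 = 0 → Ȟ^0 ≅ 0
degree 1: 3−0−3 = 0 plus torsion [2] → Ȟ^1 ≅ Z/2
degree 2: 0−0−0 = 0 → Ȟ^2 ≅ 0


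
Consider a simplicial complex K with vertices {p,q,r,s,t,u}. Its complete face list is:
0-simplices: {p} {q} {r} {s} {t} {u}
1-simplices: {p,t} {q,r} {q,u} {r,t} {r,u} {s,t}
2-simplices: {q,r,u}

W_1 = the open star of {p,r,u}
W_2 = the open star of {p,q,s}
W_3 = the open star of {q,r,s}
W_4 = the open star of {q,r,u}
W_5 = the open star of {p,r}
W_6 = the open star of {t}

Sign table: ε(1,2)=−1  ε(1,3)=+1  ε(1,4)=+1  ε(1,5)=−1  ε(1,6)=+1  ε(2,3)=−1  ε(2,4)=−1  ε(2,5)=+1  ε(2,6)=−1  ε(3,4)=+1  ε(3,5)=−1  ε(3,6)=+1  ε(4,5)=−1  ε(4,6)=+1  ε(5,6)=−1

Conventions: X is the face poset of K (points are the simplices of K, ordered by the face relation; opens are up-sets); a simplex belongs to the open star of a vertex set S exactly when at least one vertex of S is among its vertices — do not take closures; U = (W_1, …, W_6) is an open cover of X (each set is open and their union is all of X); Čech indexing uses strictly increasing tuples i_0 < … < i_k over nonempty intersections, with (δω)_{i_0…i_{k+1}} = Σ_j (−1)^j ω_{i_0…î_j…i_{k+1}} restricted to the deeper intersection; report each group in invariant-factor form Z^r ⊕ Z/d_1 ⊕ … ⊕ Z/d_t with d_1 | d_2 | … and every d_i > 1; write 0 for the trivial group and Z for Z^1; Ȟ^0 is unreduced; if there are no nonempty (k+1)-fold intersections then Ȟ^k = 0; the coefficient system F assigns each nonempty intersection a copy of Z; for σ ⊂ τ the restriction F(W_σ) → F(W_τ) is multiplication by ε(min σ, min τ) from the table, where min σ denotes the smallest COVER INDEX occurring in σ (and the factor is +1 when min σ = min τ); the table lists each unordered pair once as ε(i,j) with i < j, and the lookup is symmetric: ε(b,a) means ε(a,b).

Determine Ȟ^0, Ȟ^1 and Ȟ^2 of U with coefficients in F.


Ȟ^0 = Z, Ȟ^1 = 0 and Ȟ^2 = Z

nonempty overlaps:
  W1={{p},{r},{u},{p,t},{q,r},{q,u},{r,t},{r,u},{q,r,u}} W2={{p},{q},{s},{p,t},{q,r},{q,u},{s,t},{q,r,u}} W3={{q},{r},{s},{q,r},{q,u},{r,t},{r,u},{s,t},{q,r,u}} W4={{q},{r},{u},{q,r},{q,u},{r,t},{r,u},{q,r,u}} W5={{p},{r},{p,t},{q,r},{r,t},{r,u},{q,r,u}} W6={{t},{p,t},{r,t},{s,t}}
  W12={{p},{p,t},{q,r},{q,u},{q,r,u}} W13={{r},{q,r},{q,u},{r,t},{r,u},{q,r,u}} W14={{r},{u},{q,r},{q,u},{r,t},{r,u},{q,r,u}} W15={{p},{r},{p,t},{q,r},{r,t},{r,u},{q,r,u}} W16={{p,t},{r,t}} W23={{q},{s},{q,r},{q,u},{s,t},{q,r,u}} W24={{q},{q,r},{q,u},{q,r,u}} W25={{p},{p,t},{q,r},{q,r,u}} W26={{p,t},{s,t}} W34={{q},{r},{q,r},{q,u},{r,t},{r,u},{q,r,u}} W35={{r},{q,r},{r,t},{r,u},{q,r,u}} W36={{r,t},{s,t}} W45={{r},{q,r},{r,t},{r,u},{q,r,u}} W46={{r,t}} W56={{p,t},{r,t}}
  W123={{q,r},{q,u},{q,r,u}} W124={{q,r},{q,u},{q,r,u}} W125={{p},{p,t},{q,r},{q,r,u}} W126={{p,t}} W134={{r},{q,r},{q,u},{r,t},{r,u},{q,r,u}} W135={{r},{q,r},{r,t},{r,u},{q,r,u}} W136={{r,t}} W145={{r},{q,r},{r,t},{r,u},{q,r,u}} W146={{r,t}} W156={{p,t},{r,t}} W234={{q},{q,r},{q,u},{q,r,u}} W235={{q,r},{q,r,u}} W236={{s,t}} W245={{q,r},{q,r,u}} W256={{p,t}} W345={{r},{q,r},{r,t},{r,u},{q,r,u}} W346={{r,t}} W356={{r,t}} W456={{r,t}}
  W1234={{q,r},{q,u},{q,r,u}} W1235={{q,r},{q,r,u}} W1245={{q,r},{q,r,u}} W1256={{p,t}} W1345={{r},{q,r},{r,t},{r,u},{q,r,u}} W1346={{r,t}} W1356={{r,t}} W1456={{r,t}} W2345={{q,r},{q,r,u}} W3456={{r,t}}
  W12345={{q,r},{q,r,u}} W13456={{r,t}}
C dims 6,15,19,10; δ0: rk 5, SNF 1^5; δ1: rk 10, SNF 1^10; δ2: rk 8, SNF 1^8
degree 0: 6−5−0 = 1 → Ȟ^0 ≅ Z
degree 1: 15−10−5 = 0 → Ȟ^1 ≅ 0
degree 2: 19−8−10 = 1 → Ȟ^2 ≅ Z


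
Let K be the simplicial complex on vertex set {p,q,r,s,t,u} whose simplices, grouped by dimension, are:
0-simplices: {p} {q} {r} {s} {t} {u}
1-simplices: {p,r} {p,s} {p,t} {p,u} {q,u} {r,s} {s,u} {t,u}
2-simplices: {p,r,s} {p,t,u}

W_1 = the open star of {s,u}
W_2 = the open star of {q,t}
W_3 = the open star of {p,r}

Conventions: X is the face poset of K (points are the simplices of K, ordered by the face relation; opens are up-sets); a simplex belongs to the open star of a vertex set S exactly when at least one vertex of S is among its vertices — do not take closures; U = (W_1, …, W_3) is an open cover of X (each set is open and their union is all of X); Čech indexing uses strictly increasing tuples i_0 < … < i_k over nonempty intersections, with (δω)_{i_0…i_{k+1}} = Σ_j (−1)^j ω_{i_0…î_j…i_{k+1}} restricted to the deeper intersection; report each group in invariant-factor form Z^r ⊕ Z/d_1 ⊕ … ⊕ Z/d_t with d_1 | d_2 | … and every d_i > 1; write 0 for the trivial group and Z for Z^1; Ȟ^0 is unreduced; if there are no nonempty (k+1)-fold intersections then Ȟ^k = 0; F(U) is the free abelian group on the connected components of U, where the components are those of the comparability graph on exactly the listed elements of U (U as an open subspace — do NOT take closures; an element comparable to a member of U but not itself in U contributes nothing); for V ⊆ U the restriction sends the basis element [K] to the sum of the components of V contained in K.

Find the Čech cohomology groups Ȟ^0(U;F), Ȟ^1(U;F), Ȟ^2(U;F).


intersection data:
  W1={{s},{u},{p,s},{p,u},{q,u},{r,s},{s,u},{t,u},{p,r,s},{p,t,u}} W2={{q},{t},{p,t},{q,u},{t,u},{p,t,u}} W3={{p},{r},{p,r},{p,s},{p,t},{p,u},{r,s},{p,r,s},{p,t,u}}
  W12={{q,u},{t,u},{p,t,u}} W13={{p,s},{p,u},{r,s},{p,r,s},{p,t,u}} W23={{p,t},{p,t,u}}
  W123={{p,t,u}}
components per intersection:
  W1: {{s},{u},{p,s},{p,u},{q,u},{r,s},{s,u},{t,u},{p,r,s},{p,t,u}}
  W2: {{q},{q,u}} {{t},{p,t},{t,u},{p,t,u}}
  W3: {{p},{r},{p,r},{p,s},{p,t},{p,u},{r,s},{p,r,s},{p,t,u}}
  W12: {{q,u}} {{t,u},{p,t,u}}
  W13: {{p,s},{r,s},{p,r,s}} {{p,u},{p,t,u}}
  W23: {{p,t},{p,t,u}}
  W123: {{p,t,u}}
C dims 4,5,1; δ0: rk 3, SNF 1^3; δ1: rk 1, SNF 1^1
Ȟ^0 = (4 − 3) − 0 = 1, so Ȟ^0 ≅ Z
Ȟ^1 = (5 − 1) − 3 = 1, so Ȟ^1 ≅ Z
Ȟ^2 = (1 − 0) − 1 = 0, so Ȟ^2 ≅ 0

Ȟ^0 = Z, Ȟ^1 = Z, Ȟ^2 = 0


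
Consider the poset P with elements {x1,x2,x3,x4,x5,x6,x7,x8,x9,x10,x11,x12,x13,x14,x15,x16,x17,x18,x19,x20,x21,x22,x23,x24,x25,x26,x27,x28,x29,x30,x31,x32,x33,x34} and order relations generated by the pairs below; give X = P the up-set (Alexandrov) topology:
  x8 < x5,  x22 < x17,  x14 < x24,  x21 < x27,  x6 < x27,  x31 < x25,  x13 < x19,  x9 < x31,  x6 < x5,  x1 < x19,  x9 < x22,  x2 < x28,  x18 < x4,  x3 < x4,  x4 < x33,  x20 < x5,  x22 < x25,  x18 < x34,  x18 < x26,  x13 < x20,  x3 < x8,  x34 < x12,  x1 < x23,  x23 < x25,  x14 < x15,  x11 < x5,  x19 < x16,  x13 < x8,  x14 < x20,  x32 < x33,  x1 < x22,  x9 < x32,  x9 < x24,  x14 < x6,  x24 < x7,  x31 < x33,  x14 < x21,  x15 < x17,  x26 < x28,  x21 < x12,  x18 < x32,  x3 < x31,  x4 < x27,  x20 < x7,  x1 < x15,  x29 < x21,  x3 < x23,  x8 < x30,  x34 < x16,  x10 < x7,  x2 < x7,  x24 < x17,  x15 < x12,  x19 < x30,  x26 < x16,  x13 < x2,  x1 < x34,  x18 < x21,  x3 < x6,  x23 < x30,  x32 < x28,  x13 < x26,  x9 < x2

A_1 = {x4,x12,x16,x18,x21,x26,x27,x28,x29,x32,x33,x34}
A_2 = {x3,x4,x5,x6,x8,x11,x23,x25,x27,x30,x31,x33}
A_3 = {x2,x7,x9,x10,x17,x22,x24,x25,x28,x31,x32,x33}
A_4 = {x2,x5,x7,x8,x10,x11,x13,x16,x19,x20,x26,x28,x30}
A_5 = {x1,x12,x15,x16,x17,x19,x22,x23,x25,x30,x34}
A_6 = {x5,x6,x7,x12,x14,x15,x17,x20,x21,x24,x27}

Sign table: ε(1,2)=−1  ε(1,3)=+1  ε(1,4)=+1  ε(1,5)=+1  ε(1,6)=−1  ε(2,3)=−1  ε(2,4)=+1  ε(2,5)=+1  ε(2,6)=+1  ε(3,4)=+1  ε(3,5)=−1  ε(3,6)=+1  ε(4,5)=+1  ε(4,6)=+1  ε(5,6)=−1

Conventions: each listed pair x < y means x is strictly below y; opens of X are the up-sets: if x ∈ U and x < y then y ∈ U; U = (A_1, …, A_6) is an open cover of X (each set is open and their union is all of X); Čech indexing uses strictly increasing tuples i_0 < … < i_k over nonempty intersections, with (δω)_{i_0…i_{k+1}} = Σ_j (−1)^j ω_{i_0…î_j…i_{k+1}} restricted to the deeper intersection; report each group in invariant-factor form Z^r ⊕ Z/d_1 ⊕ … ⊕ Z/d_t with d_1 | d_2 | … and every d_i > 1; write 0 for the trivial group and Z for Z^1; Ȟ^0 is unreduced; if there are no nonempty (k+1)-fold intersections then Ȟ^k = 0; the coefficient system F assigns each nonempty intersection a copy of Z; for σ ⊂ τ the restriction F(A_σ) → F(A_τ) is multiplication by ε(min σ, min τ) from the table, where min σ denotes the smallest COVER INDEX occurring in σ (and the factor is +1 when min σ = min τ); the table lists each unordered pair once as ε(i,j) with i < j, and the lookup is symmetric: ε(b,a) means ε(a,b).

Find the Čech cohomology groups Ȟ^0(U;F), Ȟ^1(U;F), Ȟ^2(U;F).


Ȟ^0(U;F) ≅ 0,  Ȟ^1(U;F) ≅ Z/2,  Ȟ^2(U;F) ≅ Z

intersection data:
  A12={x4,x27,x33} A13={x28,x32,x33} A14={x16,x26,x28} A15={x12,x16,x34} A16={x12,x21,x27} A23={x25,x31,x33} A24={x5,x8,x11,x30} A25={x23,x25,x30} A26={x5,x6,x27} A34={x2,x7,x10,x28} A35={x17,x22,x25} A36={x7,x17,x24} A45={x16,x19,x30} A46={x5,x7,x20} A56={x12,x15,x17}
  A123={x33} A126={x27} A134={x28} A145={x16} A156={x12} A235={x25} A245={x30} A246={x5} A346={x7} A356={x17}
C dims 6,15,10; δ0: rk 6, SNF 1^5·2; δ1: rk 9, SNF 1^9
Ȟ^0 = (6 − 6) − 0 = 0, so Ȟ^0 ≅ 0
Ȟ^1 = (15 − 9) − 6 = 0 plus torsion [2], so Ȟ^1 ≅ Z/2
Ȟ^2 = (10 − 0) − 9 = 1, so Ȟ^2 ≅ Z


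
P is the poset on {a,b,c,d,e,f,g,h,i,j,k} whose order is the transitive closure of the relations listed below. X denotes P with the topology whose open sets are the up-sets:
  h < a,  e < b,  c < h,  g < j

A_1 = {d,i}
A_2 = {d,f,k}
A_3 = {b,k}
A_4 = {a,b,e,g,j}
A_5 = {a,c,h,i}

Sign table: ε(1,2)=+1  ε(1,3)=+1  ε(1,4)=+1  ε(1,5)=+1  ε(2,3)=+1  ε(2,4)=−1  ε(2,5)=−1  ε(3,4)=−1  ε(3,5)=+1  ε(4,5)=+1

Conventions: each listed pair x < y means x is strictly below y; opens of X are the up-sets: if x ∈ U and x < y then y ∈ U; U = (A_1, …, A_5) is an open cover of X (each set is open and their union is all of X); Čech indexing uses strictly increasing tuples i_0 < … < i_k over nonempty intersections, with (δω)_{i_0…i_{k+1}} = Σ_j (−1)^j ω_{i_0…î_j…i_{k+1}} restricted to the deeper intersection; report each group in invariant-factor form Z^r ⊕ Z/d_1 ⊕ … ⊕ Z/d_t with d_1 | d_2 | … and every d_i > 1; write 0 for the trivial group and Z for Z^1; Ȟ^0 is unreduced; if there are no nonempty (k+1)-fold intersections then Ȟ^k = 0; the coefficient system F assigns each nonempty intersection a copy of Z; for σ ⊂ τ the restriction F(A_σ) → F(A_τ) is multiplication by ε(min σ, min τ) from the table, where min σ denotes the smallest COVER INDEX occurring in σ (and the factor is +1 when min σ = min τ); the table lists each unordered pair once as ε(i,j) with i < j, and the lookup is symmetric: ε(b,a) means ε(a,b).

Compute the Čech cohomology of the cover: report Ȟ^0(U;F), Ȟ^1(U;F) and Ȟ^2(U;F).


nerve of the cover:
  A12={d} A15={i} A23={k} A34={b} A45={a}
C dims 5,5; δ0: rk 5, SNF 1^4·2
Ȟ^0 = (5 − 5) − 0 = 0, so Ȟ^0 ≅ 0
Ȟ^1 = (5 − 0) − 5 = 0 plus torsion [2], so Ȟ^1 ≅ Z/2
Ȟ^2 = (0 − 0) − 0 = 0, so Ȟ^2 ≅ 0

Ȟ^0 = 0,  Ȟ^1 = Z/2,  Ȟ^2 = 0


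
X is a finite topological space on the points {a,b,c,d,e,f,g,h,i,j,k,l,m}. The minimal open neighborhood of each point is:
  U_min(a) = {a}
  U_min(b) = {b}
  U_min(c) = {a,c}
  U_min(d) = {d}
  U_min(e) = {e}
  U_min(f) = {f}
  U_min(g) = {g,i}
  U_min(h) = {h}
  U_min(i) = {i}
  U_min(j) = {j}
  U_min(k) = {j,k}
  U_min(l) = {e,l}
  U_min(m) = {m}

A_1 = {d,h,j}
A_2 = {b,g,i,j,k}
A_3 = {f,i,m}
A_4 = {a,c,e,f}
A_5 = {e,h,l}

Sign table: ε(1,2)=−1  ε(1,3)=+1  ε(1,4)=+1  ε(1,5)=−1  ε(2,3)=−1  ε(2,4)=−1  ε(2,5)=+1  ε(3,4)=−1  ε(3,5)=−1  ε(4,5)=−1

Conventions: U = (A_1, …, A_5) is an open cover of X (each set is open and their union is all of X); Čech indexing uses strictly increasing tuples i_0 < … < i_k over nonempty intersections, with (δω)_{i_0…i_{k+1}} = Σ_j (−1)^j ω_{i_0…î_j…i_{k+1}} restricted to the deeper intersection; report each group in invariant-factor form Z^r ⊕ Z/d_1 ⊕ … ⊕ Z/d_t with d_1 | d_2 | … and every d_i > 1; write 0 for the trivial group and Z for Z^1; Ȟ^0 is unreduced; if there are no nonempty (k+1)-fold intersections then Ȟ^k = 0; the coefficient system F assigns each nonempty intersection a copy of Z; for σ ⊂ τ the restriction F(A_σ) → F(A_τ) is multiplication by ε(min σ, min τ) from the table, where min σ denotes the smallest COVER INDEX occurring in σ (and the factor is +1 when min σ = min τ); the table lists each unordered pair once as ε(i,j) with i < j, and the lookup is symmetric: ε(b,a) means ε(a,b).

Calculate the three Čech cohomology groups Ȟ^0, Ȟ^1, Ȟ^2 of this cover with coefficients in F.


cover nerve:
  A12={j} A15={h} A23={i} A34={f} A45={e}
C dims 5,5; δ0: rk 5, SNF 1^4·2
Ȟ^0: (5−5)−0=0 ⇒ 0
Ȟ^1: (5−0)−5=0 plus torsion [2] ⇒ Z/2
Ȟ^2: (0−0)−0=0 ⇒ 0

Ȟ^0 ≅ 0, Ȟ^1 ≅ Z/2, Ȟ^2 ≅ 0


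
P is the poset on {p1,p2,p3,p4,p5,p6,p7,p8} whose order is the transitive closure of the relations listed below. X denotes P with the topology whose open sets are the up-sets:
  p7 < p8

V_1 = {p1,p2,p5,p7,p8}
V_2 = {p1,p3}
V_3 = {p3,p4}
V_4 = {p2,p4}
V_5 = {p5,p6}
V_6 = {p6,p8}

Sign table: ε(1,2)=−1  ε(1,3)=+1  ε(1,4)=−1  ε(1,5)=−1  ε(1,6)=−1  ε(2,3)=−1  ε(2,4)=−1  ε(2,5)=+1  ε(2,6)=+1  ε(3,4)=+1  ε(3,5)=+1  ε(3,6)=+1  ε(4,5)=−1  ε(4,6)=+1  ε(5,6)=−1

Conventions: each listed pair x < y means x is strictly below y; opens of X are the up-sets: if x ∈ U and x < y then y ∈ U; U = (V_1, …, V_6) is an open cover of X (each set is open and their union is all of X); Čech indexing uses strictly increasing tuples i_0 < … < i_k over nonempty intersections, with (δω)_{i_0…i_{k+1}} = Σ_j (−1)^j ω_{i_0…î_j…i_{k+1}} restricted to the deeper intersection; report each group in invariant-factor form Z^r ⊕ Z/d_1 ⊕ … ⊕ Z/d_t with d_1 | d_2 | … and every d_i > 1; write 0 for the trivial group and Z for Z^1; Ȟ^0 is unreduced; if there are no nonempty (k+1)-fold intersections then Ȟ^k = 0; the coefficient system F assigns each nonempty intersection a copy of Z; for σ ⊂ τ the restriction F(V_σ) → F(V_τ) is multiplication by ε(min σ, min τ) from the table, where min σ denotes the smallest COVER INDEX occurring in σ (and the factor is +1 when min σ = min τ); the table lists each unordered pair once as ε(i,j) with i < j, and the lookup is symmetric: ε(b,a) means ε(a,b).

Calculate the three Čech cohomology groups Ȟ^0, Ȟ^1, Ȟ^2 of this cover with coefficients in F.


nerve of the cover:
  V12={p1} V14={p2} V15={p5} V16={p8} V23={p3} V34={p4} V56={p6}
C dims 6,7; δ0: rk 6, SNF 1^5·2
Ȟ^0 = (6 − 6) − 0 = 0, so Ȟ^0 ≅ 0
Ȟ^1 = (7 − 0) − 6 = 1 plus torsion [2], so Ȟ^1 ≅ Z ⊕ Z/2
Ȟ^2 = (0 − 0) − 0 = 0, so Ȟ^2 ≅ 0

Ȟ^0 ≅ 0, Ȟ^1 ≅ Z ⊕ Z/2, Ȟ^2 ≅ 0


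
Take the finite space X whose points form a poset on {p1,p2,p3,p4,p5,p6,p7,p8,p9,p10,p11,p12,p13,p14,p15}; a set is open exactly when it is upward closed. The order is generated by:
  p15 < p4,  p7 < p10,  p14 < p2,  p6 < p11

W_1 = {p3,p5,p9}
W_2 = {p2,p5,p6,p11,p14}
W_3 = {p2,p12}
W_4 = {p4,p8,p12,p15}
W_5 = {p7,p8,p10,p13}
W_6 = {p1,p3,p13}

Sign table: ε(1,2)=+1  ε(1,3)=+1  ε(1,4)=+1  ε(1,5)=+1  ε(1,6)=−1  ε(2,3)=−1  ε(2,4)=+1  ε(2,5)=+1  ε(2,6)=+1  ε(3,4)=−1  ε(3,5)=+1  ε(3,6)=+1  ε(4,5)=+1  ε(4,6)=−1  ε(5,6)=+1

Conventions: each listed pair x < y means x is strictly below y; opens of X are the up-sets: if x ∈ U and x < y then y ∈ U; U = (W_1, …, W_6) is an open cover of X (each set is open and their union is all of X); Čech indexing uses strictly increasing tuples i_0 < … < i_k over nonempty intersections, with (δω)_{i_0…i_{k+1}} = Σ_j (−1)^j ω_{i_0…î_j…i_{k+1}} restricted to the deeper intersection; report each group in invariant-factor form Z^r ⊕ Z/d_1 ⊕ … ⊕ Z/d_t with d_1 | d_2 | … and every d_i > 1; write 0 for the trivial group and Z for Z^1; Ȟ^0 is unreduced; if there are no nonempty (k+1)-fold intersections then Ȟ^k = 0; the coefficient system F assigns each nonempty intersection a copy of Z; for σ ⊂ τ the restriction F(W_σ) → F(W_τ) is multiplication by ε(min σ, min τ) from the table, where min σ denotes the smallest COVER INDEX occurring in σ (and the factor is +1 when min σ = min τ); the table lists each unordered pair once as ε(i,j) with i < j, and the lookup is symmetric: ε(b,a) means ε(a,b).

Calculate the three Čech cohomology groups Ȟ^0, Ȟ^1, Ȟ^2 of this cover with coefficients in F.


intersection data:
  W12={p5} W16={p3} W23={p2} W34={p12} W45={p8} W56={p13}
C dims 6,6; δ0: rk 6, SNF 1^5·2
Ȟ^0 = (6 − 6) − 0 = 0, so Ȟ^0 ≅ 0
Ȟ^1 = (6 − 0) − 6 = 0 plus torsion [2], so Ȟ^1 ≅ Z/2
Ȟ^2 = (0 − 0) − 0 = 0, so Ȟ^2 ≅ 0

Ȟ^0(U;F) ≅ 0; Ȟ^1(U;F) ≅ Z/2; Ȟ^2(U;F) ≅ 0


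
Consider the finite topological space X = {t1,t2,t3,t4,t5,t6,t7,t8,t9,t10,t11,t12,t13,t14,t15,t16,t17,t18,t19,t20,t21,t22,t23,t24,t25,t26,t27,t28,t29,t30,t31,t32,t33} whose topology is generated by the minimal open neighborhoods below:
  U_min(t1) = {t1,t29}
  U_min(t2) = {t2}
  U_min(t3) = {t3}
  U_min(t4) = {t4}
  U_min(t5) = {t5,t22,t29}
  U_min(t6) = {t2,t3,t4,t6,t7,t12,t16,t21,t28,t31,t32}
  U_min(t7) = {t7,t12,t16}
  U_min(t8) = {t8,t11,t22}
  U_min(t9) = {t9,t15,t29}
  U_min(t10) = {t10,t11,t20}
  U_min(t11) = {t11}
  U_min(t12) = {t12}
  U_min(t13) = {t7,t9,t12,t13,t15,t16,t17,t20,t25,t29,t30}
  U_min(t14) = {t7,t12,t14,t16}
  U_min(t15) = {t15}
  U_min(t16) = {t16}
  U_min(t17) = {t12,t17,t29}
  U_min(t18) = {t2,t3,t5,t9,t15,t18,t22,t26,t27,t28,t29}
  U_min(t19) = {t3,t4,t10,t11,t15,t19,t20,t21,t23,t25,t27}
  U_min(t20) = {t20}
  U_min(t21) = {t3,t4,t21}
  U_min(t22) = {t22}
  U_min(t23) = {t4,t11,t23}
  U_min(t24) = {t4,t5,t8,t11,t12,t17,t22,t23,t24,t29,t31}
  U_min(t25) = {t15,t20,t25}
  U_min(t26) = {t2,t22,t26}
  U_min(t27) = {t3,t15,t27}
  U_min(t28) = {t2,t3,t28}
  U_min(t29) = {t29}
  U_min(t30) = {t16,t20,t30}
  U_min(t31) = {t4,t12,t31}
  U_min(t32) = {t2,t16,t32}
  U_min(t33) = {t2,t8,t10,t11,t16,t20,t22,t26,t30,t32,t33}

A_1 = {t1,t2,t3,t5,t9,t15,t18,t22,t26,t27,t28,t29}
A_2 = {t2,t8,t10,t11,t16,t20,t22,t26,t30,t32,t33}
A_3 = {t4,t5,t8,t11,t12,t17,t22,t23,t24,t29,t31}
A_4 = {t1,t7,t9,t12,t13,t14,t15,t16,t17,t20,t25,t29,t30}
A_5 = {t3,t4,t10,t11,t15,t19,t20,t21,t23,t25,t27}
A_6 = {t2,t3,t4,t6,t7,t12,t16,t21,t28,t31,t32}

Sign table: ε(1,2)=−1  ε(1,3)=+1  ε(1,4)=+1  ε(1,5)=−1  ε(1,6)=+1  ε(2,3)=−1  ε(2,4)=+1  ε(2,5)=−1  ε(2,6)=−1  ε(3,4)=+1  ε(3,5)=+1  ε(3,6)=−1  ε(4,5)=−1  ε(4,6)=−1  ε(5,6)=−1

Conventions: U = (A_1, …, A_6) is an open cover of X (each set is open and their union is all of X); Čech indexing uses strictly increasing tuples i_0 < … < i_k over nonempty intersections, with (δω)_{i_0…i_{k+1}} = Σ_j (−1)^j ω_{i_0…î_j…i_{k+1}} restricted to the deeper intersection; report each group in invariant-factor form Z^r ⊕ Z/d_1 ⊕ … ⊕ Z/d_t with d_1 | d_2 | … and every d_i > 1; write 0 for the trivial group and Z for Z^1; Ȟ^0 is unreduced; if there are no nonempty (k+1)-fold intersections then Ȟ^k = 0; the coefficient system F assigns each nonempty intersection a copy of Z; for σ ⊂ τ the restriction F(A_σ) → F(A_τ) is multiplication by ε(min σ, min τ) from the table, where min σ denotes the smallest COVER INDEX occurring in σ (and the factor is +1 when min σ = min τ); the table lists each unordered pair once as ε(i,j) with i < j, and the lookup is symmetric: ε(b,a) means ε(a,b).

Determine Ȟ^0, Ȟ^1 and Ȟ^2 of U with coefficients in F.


nerve simplices:
  A12={t2,t22,t26} A13={t5,t22,t29} A14={t1,t9,t15,t29} A15={t3,t15,t27} A16={t2,t3,t28} A23={t8,t11,t22} A24={t16,t20,t30} A25={t10,t11,t20} A26={t2,t16,t32} A34={t12,t17,t29} A35={t4,t11,t23} A36={t4,t12,t31} A45={t15,t20,t25} A46={t7,t12,t16} A56={t3,t4,t21}
  A123={t22} A126={t2} A134={t29} A145={t15} A156={t3} A235={t11} A245={t20} A246={t16} A346={t12} A356={t4}
C dims 6,15,10; δ0: rk 6, SNF 1^5·2; δ1: rk 9, SNF 1^9
degree 0: 6−6−0 = 0 → Ȟ^0 ≅ 0
degree 1: 15−9−6 = 0 plus torsion [2] → Ȟ^1 ≅ Z/2
degree 2: 10−0−9 = 1 → Ȟ^2 ≅ Z

Ȟ^0 = 0,  Ȟ^1 = Z/2,  Ȟ^2 = Z


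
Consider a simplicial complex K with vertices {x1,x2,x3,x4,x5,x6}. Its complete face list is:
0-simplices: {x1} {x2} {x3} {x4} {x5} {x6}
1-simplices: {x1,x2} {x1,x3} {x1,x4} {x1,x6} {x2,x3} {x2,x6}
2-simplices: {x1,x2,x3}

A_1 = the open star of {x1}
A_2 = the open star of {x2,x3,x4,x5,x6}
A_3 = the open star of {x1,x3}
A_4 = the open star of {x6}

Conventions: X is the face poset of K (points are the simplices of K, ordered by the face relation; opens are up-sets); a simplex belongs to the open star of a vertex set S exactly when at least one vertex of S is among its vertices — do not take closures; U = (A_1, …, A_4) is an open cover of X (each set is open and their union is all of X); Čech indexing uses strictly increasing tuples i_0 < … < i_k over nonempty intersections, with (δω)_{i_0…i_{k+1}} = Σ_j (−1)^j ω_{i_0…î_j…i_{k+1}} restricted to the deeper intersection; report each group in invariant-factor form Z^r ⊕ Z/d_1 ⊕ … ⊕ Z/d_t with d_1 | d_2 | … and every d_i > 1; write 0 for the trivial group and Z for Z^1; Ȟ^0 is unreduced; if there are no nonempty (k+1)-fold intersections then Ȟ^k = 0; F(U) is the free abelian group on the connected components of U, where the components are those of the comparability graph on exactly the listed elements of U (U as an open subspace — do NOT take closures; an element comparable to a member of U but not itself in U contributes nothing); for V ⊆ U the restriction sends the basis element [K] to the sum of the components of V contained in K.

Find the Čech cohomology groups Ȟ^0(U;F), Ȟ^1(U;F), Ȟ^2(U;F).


Ȟ^0(U;F) ≅ Z^2, Ȟ^1(U;F) ≅ Z and Ȟ^2(U;F) ≅ 0

nonempty intersections:
  A1={{x1},{x1,x2},{x1,x3},{x1,x4},{x1,x6},{x1,x2,x3}} A2={{x2},{x3},{x4},{x5},{x6},{x1,x2},{x1,x3},{x1,x4},{x1,x6},{x2,x3},{x2,x6},{x1,x2,x3}} A3={{x1},{x3},{x1,x2},{x1,x3},{x1,x4},{x1,x6},{x2,x3},{x1,x2,x3}} A4={{x6},{x1,x6},{x2,x6}}
  A12={{x1,x2},{x1,x3},{x1,x4},{x1,x6},{x1,x2,x3}} A13={{x1},{x1,x2},{x1,x3},{x1,x4},{x1,x6},{x1,x2,x3}} A14={{x1,x6}} A23={{x3},{x1,x2},{x1,x3},{x1,x4},{x1,x6},{x2,x3},{x1,x2,x3}} A24={{x6},{x1,x6},{x2,x6}} A34={{x1,x6}}
  A123={{x1,x2},{x1,x3},{x1,x4},{x1,x6},{x1,x2,x3}} A124={{x1,x6}} A134={{x1,x6}} A234={{x1,x6}}
  A1234={{x1,x6}}
components per intersection:
  A1: {{x1},{x1,x2},{x1,x3},{x1,x4},{x1,x6},{x1,x2,x3}}
  A2: {{x2},{x3},{x6},{x1,x2},{x1,x3},{x1,x6},{x2,x3},{x2,x6},{x1,x2,x3}} {{x4},{x1,x4}} {{x5}}
  A3: {{x1},{x3},{x1,x2},{x1,x3},{x1,x4},{x1,x6},{x2,x3},{x1,x2,x3}}
  A4: {{x6},{x1,x6},{x2,x6}}
  A12: {{x1,x2},{x1,x3},{x1,x2,x3}} {{x1,x4}} {{x1,x6}}
  A13: {{x1},{x1,x2},{x1,x3},{x1,x4},{x1,x6},{x1,x2,x3}}
  A14: {{x1,x6}}
  A23: {{x3},{x1,x2},{x1,x3},{x2,x3},{x1,x2,x3}} {{x1,x4}} {{x1,x6}}
  A24: {{x6},{x1,x6},{x2,x6}}
  A34: {{x1,x6}}
  A123: {{x1,x2},{x1,x3},{x1,x2,x3}} {{x1,x4}} {{x1,x6}}
  A124: {{x1,x6}}
  A134: {{x1,x6}}
  A234: {{x1,x6}}
  A1234: {{x1,x6}}
C dims 6,10,6,1; δ0: rk 4, SNF 1^4; δ1: rk 5, SNF 1^5; δ2: rk 1, SNF 1^1
Ȟ^0: (6−4)−0=2 ⇒ Z^2
Ȟ^1: (10−5)−4=1 ⇒ Z
Ȟ^2: (6−1)−5=0 ⇒ 0


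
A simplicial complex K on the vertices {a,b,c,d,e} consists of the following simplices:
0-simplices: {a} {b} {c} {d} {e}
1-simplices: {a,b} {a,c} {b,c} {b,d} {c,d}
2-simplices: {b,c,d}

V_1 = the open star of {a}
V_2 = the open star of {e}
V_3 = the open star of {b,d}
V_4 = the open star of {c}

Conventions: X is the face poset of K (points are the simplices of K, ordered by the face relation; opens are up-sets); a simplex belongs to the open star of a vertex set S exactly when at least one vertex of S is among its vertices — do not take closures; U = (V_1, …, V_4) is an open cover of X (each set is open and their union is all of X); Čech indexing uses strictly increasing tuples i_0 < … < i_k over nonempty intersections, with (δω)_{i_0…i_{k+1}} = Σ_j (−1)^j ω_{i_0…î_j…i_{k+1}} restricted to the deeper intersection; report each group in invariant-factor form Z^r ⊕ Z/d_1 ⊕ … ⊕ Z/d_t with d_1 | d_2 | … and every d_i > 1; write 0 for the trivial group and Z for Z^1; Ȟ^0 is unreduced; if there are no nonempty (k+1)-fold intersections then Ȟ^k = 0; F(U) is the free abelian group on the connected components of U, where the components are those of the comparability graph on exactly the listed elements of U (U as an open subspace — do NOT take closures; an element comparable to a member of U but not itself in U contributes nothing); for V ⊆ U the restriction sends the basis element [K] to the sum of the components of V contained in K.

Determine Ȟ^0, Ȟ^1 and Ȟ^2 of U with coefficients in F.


Ȟ^0 ≅ Z^2, Ȟ^1 ≅ Z, Ȟ^2 ≅ 0

nerve simplices:
  V1={{a},{a,b},{a,c}} V2={{e}} V3={{b},{d},{a,b},{b,c},{b,d},{c,d},{b,c,d}} V4={{c},{a,c},{b,c},{c,d},{b,c,d}}
  V13={{a,b}} V14={{a,c}} V34={{b,c},{c,d},{b,c,d}}
components per intersection:
  V1: {{a},{a,b},{a,c}}
  V2: {{e}}
  V3: {{b},{d},{a,b},{b,c},{b,d},{c,d},{b,c,d}}
  V4: {{c},{a,c},{b,c},{c,d},{b,c,d}}
  V13: {{a,b}}
  V14: {{a,c}}
  V34: {{b,c},{c,d},{b,c,d}}
C dims 4,3; δ0: rk 2, SNF 1^2
degree 0: 4−2−0 = 2 → Ȟ^0 ≅ Z^2
degree 1: 3−0−2 = 1 → Ȟ^1 ≅ Z
degree 2: 0−0−0 = 0 → Ȟ^2 ≅ 0


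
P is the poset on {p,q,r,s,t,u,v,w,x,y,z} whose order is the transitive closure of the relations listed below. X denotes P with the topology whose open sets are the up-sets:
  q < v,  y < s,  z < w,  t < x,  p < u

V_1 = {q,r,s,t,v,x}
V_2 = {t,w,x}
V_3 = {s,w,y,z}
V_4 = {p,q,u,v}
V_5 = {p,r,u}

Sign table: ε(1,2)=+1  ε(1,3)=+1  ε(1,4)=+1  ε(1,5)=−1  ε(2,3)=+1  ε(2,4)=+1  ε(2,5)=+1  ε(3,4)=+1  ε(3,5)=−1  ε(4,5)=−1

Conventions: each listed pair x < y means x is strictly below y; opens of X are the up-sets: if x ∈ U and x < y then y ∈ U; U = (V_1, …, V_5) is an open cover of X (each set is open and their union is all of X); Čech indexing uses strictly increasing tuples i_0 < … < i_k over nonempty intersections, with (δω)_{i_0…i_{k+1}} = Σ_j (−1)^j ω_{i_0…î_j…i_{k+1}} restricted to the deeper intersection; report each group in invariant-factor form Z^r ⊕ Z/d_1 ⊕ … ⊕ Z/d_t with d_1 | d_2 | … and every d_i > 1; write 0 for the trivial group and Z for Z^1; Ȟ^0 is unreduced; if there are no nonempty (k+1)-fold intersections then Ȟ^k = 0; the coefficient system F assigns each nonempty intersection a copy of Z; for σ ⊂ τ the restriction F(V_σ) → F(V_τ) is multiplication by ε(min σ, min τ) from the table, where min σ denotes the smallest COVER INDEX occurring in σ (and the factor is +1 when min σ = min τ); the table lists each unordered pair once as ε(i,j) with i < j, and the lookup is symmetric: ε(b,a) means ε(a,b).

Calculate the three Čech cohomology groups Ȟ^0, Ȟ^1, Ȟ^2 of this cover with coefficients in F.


Ȟ^0 ≅ Z, Ȟ^1 ≅ Z^2, Ȟ^2 ≅ 0

intersection data:
  V12={t,x} V13={s} V14={q,v} V15={r} V23={w} V45={p,u}
C dims 5,6; δ0: rk 4, SNF 1^4
Ȟ^0 = (5 − 4) − 0 = 1, so Ȟ^0 ≅ Z
Ȟ^1 = (6 − 0) − 4 = 2, so Ȟ^1 ≅ Z^2
Ȟ^2 = (0 − 0) − 0 = 0, so Ȟ^2 ≅ 0


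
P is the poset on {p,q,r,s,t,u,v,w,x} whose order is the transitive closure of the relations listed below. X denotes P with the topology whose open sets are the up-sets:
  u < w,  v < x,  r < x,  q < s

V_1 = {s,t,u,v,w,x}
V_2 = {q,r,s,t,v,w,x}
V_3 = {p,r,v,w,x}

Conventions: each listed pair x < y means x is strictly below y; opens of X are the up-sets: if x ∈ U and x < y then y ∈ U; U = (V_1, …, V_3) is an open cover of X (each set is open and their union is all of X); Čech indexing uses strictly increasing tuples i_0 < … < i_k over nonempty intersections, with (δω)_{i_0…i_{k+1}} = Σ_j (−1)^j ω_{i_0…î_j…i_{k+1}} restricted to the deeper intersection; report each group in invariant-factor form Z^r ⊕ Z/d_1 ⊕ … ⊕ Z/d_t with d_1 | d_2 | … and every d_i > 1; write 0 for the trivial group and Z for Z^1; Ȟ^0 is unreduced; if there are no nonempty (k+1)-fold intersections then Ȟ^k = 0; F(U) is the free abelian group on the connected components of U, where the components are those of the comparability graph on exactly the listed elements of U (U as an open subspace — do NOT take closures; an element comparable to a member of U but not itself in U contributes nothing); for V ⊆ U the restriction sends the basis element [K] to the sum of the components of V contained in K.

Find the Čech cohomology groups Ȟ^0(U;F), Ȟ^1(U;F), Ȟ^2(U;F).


cover nerve:
  V12={s,t,v,w,x} V13={v,w,x} V23={r,v,w,x}
  V123={v,w,x}
components per intersection:
  V1: {s} {t} {u,w} {v,x}
  V2: {q,s} {r,v,x} {t} {w}
  V3: {p} {r,v,x} {w}
  V12: {s} {t} {v,x} {w}
  V13: {v,x} {w}
  V23: {r,v,x} {w}
  V123: {v,x} {w}
C dims 11,8,2; δ0: rk 6, SNF 1^6; δ1: rk 2, SNF 1^2
Ȟ^0: (11−6)−0=5 ⇒ Z^5
Ȟ^1: (8−2)−6=0 ⇒ 0
Ȟ^2: (2−0)−2=0 ⇒ 0

Ȟ^0 = Z^5, Ȟ^1 = 0, Ȟ^2 = 0
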